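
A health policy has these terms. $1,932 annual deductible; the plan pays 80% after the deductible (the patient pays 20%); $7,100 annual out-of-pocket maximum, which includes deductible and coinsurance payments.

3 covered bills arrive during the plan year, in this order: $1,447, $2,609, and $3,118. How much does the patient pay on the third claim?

Claim 1 ($1,447): entire amount goes to the deductible. Cost to patient: $1,447. OOP to date $1,447.
Claim 2 ($2,609): $485 to deductible, leaving $2,124; patient's 20% is $424.80. Patient owes $909.80 (running OOP $2,356.80).
Claim 3 ($3,118): 20% coinsurance on $3,118 = $623.60. Cost to patient: $623.60. OOP to date $2,980.40.

$623.60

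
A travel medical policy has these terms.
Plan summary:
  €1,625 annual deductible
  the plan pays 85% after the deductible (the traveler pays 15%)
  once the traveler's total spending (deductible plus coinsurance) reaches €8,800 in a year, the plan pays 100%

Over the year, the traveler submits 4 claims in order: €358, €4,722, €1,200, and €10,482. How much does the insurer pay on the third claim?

#1 (€358): all of it applies to the deductible. Cost to traveler: €358. OOP to date €358. Insurer: €358 − €358 = €0.
#2 (€4,722): €1,267 to deductible, leaving €3,455; traveler's 15% is €518.25. Traveler pays €1,785.25; OOP now €2,143.25. Insurer: €4,722 − €1,785.25 = €2,936.75.
#3 (€1,200): deductible already satisfied, so traveler's share is 15% × €1,200 = €180. Traveler pays €180; OOP now €2,323.25. Plan pays €1,200 − €180 = €1,020.

€1,020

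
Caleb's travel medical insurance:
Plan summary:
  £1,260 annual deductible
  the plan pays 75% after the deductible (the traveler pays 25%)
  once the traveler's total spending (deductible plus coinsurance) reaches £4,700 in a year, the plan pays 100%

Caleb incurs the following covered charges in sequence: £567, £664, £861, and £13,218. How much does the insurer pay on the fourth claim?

£9,986

Claim 1 — £567: fully absorbed by the deductible. Traveler owes £567 (running OOP £567). Plan pays £567 − £567 = £0.
Claim 2 — £664: all of it applies to the deductible. Cost to traveler: £664. OOP to date £1,231. Insurer: £664 − £664 = £0.
Claim 3 — £861: £29 finishes the deductible; £832 goes to coinsurance; traveler's 25% is £208. Traveler pays £237; OOP now £1,468. Plan pays £861 − £237 = £624.
Claim 4 — £13,218: deductible already satisfied, so traveler's share is 25% × £13,218 = £3,304.50. That would push OOP to £4,772.50, over the £4,700 cap, so traveler pays £4,700 − £1,468 = £3,232. Plan pays £13,218 − £3,232 = £9,986.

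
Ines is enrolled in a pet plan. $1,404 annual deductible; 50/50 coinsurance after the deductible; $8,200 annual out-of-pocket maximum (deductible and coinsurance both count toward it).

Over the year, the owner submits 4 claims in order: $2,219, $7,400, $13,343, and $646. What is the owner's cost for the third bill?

Bill 1, $2,219: deductible takes $1,404, $815 remains; coinsurance $815 × 50% = $407.50. Cost to owner: $1,811.50. OOP to date $1,811.50.
Bill 2, $7,400: deductible met; 50% of $7,400 = $3,700. Owner owes $3,700 (running OOP $5,511.50).
Bill 3, $13,343: deductible already satisfied, so owner's share is 50% × $13,343 = $6,671.50. OOP would hit $12,183 > $8,200, so the cap limits the owner to $8,200 − $5,511.50 = $2,688.50.

$2,688.50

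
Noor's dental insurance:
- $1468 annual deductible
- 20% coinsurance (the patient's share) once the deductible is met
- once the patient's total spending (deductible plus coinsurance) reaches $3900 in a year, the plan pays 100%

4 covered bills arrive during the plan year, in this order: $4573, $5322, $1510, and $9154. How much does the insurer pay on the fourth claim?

$8709.40

#1 ($4573): deductible takes $1468, $3105 remains; coinsurance $3105 × 20% = $621. Patient pays $2089; OOP now $2089. Insurer: $4573 − $2089 = $2484.
#2 ($5322): deductible met; 20% of $5322 = $1064.40. Patient pays $1064.40; OOP now $3153.40. Plan pays $5322 − $1064.40 = $4257.60.
#3 ($1510): 20% coinsurance on $1510 = $302. Patient pays $302; OOP now $3455.40. Plan pays $1510 − $302 = $1208.
#4 ($9154): 20% coinsurance on $9154 = $1830.80. OOP would hit $5286.20 > $3900, so the cap limits the patient to $3900 − $3455.40 = $444.60. Plan pays $9154 − $444.60 = $8709.40.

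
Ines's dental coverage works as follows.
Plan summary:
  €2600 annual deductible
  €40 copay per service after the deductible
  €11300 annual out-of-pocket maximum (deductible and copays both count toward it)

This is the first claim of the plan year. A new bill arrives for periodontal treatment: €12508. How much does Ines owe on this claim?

€2640

Nothing has been paid toward the €2600 deductible, so the first €2600 of this charge is applied there.
That leaves €12508 − €2600 = €9908 for the copay.
Copay on this service: €40.
Patient responsibility before any cap: €2600 + €40 = €2640.
Year-to-date out-of-pocket becomes €0 + €2640 = €2640, still under the €11300 maximum, so no cap applies.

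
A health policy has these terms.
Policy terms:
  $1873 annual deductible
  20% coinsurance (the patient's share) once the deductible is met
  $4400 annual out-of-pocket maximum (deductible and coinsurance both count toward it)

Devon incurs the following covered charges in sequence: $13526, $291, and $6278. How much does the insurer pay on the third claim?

$6139.80

Claim 1 — $13526: $1873 to deductible, leaving $11653; 20% of $11653 = $2330.60. Patient pays $4203.60; OOP now $4203.60. Insurer: $13526 − $4203.60 = $9322.40.
Claim 2 — $291: 20% coinsurance on $291 = $58.20. Patient pays $58.20; OOP now $4261.80. Plan pays $291 − $58.20 = $232.80.
Claim 3 — $6278: 20% coinsurance on $6278 = $1255.60. Adding that to $4261.80 gives $5517.40, past the $4400 cap; patient pays only $4400 − $4261.80 = $138.20. Plan pays $6278 − $138.20 = $6139.80.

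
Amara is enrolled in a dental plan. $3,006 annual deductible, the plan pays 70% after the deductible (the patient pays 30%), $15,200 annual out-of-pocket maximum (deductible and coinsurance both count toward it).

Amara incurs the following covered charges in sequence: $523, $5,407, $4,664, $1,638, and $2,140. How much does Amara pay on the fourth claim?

Claim 1 — $523: fully absorbed by the deductible. Patient pays $523; OOP now $523.
Claim 2 — $5,407: deductible takes $2,483, $2,924 remains; coinsurance $2,924 × 30% = $877.20. Cost to patient: $3,360.20. OOP to date $3,883.20.
Claim 3 — $4,664: deductible already satisfied, so patient's share is 30% × $4,664 = $1,399.20. Cost to patient: $1,399.20. OOP to date $5,282.40.
Claim 4 — $1,638: deductible met; 30% of $1,638 = $491.40. Patient pays $491.40; OOP now $5,773.80.

$491.40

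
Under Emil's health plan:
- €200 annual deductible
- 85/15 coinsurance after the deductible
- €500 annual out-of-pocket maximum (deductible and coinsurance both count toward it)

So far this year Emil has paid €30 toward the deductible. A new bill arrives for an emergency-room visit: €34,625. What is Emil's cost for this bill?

€470

Remaining deductible: €200 − €30 = €170.
The remaining €34,455 (= €34,625 − €170) moves to coinsurance.
Patient's 15% share of €34,455 is €5,168.25.
So the patient owes €170 + €5,168.25 = €5,338.25 before any cap.
Year-to-date out-of-pocket would reach €30 + €5,338.25 = €5,368.25, above the €500 maximum, so the patient pays only €500 − €30 = €470.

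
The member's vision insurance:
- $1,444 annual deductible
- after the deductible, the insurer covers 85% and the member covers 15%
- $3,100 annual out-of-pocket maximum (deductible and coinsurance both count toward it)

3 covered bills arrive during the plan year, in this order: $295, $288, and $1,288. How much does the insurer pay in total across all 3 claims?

Bill 1, $295: entire amount goes to the deductible. Cost to member: $295. OOP to date $295. Plan pays $295 − $295 = $0.
Bill 2, $288: all of it applies to the deductible. Member owes $288 (running OOP $583). Plan pays $288 − $288 = $0.
Bill 3, $1,288: $861 finishes the deductible; $427 goes to coinsurance; coinsurance $427 × 15% = $64.05. Member owes $925.05 (running OOP $1,508.05). Insurer: $1,288 − $925.05 = $362.95.
Insurer total: $0 + $0 + $362.95 = $362.95.

$362.95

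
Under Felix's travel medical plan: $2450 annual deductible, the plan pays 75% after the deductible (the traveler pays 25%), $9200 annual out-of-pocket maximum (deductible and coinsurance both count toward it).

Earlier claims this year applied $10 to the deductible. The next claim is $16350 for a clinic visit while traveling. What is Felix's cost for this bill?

Deductible still to meet: $2450 − $10 = $2440.
That leaves $16350 − $2440 = $13910 for coinsurance.
Traveler's 25% share of $13910 is $3477.50.
Traveler responsibility before any cap: $2440 + $3477.50 = $5917.50.
Year-to-date out-of-pocket becomes $10 + $5917.50 = $5927.50, still under the $9200 maximum, so no cap applies.

$5917.50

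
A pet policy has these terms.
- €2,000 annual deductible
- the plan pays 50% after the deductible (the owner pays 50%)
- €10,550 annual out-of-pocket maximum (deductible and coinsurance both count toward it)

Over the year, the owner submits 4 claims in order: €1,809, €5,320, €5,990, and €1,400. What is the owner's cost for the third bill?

Claim 1 — €1,809: fully absorbed by the deductible. Owner owes €1,809 (running OOP €1,809).
Claim 2 — €5,320: €191 finishes the deductible; €5,129 goes to coinsurance; 50% of €5,129 = €2,564.50. Cost to owner: €2,755.50. OOP to date €4,564.50.
Claim 3 — €5,990: 50% coinsurance on €5,990 = €2,995. Owner owes €2,995 (running OOP €7,559.50).

€2,995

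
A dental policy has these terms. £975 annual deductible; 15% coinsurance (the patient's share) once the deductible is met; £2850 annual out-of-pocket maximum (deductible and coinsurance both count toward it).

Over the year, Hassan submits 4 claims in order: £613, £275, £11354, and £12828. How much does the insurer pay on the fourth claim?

£12643.05

Claim 1 (£613): entire amount goes to the deductible. Patient pays £613; OOP now £613. Insurer: £613 − £613 = £0.
Claim 2 (£275): all of it applies to the deductible. Cost to patient: £275. OOP to date £888. Plan pays £275 − £275 = £0.
Claim 3 (£11354): deductible takes £87, £11267 remains; coinsurance £11267 × 15% = £1690.05. Patient owes £1777.05 (running OOP £2665.05). Plan pays £11354 − £1777.05 = £9576.95.
Claim 4 (£12828): deductible already satisfied, so patient's share is 15% × £12828 = £1924.20. That would push OOP to £4589.25, over the £2850 cap, so patient pays £2850 − £2665.05 = £184.95. Plan pays £12828 − £184.95 = £12643.05.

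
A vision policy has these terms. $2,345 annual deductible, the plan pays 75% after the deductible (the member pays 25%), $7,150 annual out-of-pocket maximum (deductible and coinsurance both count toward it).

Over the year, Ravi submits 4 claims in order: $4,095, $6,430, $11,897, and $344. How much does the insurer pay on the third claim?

$9,137

Claim 1 — $4,095: $2,345 finishes the deductible; $1,750 goes to coinsurance; coinsurance $1,750 × 25% = $437.50. Member pays $2,782.50; OOP now $2,782.50. Plan pays $4,095 − $2,782.50 = $1,312.50.
Claim 2 — $6,430: deductible already satisfied, so member's share is 25% × $6,430 = $1,607.50. Member pays $1,607.50; OOP now $4,390. Plan pays $6,430 − $1,607.50 = $4,822.50.
Claim 3 — $11,897: deductible already satisfied, so member's share is 25% × $11,897 = $2,974.25. That would push OOP to $7,364.25, over the $7,150 cap, so member pays $7,150 − $4,390 = $2,760. Insurer: $11,897 − $2,760 = $9,137.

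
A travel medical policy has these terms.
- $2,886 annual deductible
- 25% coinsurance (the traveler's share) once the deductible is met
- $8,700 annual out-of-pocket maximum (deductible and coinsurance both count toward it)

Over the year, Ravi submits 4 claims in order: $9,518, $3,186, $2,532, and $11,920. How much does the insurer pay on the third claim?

$1,899

Claim 1 — $9,518: $2,886 finishes the deductible; $6,632 goes to coinsurance; 25% of $6,632 = $1,658. Traveler pays $4,544; OOP now $4,544. Plan pays $9,518 − $4,544 = $4,974.
Claim 2 — $3,186: 25% coinsurance on $3,186 = $796.50. Cost to traveler: $796.50. OOP to date $5,340.50. Insurer: $3,186 − $796.50 = $2,389.50.
Claim 3 — $2,532: deductible already satisfied, so traveler's share is 25% × $2,532 = $633. Traveler owes $633 (running OOP $5,973.50). Plan pays $2,532 − $633 = $1,899.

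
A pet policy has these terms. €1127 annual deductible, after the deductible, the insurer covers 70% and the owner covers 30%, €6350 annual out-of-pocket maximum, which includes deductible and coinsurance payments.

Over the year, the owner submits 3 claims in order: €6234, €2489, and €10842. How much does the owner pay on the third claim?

Bill 1, €6234: deductible takes €1127, €5107 remains; owner's 30% is €1532.10. Owner owes €2659.10 (running OOP €2659.10).
Bill 2, €2489: 30% coinsurance on €2489 = €746.70. Owner owes €746.70 (running OOP €3405.80).
Bill 3, €10842: deductible already satisfied, so owner's share is 30% × €10842 = €3252.60. OOP would hit €6658.40 > €6350, so the cap limits the owner to €6350 − €3405.80 = €2944.20.

€2944.20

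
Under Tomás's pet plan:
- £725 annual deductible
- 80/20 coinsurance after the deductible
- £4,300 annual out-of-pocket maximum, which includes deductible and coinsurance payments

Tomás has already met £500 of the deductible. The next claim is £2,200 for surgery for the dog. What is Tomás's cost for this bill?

£500 of the £725 deductible is already met, leaving £225.
The remaining £1,975 (= £2,200 − £225) moves to coinsurance.
Coinsurance: £1,975 × 20% = £395.
That puts the owner's cost at £225 + £395 = £620 before any cap.
Year-to-date out-of-pocket becomes £500 + £620 = £1,120, still under the £4,300 maximum, so no cap applies.

£620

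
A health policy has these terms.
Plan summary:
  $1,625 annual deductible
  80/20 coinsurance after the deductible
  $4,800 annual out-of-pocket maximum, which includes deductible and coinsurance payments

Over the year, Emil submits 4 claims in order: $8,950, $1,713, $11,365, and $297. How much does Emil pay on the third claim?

#1 ($8,950): deductible takes $1,625, $7,325 remains; coinsurance $7,325 × 20% = $1,465. Cost to patient: $3,090. OOP to date $3,090.
#2 ($1,713): 20% coinsurance on $1,713 = $342.60. Patient pays $342.60; OOP now $3,432.60.
#3 ($11,365): deductible met; 20% of $11,365 = $2,273. That would push OOP to $5,705.60, over the $4,800 cap, so patient pays $4,800 − $3,432.60 = $1,367.40.

$1,367.40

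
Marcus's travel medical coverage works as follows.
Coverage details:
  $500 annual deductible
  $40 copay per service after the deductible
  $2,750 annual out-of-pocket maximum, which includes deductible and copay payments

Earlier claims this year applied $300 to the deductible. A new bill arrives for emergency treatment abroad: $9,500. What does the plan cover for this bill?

$9,260

Deductible still to meet: $500 − $300 = $200.
The remaining $9,300 (= $9,500 − $200) moves to the copay.
Copay on this service: $40.
That puts the traveler's cost at $200 + $40 = $240 before any cap.
Cumulative spending $300 + $240 = $540 stays under the $2,750 maximum.
The insurer covers the remainder: $9,500 − $240 = $9,260.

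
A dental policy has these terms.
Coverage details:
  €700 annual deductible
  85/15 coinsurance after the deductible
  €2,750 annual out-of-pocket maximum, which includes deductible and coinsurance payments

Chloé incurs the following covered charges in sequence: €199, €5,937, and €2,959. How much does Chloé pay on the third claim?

€443.85

#1 (€199): all of it applies to the deductible. Cost to patient: €199. OOP to date €199.
#2 (€5,937): €501 to deductible, leaving €5,436; patient's 15% is €815.40. Patient owes €1,316.40 (running OOP €1,515.40).
#3 (€2,959): deductible met; 15% of €2,959 = €443.85. Patient owes €443.85 (running OOP €1,959.25).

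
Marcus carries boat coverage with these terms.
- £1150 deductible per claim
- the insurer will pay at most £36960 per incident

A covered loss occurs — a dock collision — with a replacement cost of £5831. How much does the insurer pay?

£4681

Less the £1150 deductible: £5831 − £1150 = £4681.
That's under the £36960 cap, so the insurer reimburses the full £4681.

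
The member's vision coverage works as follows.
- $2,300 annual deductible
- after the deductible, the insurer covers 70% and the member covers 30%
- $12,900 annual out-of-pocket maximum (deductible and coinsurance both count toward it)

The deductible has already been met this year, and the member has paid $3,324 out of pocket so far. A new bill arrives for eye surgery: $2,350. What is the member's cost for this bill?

$705

The deductible is already satisfied, so the full bill goes to coinsurance.
Coinsurance: $2,350 × 30% = $705.
Year-to-date out-of-pocket becomes $3,324 + $705 = $4,029, still under the $12,900 maximum, so no cap applies.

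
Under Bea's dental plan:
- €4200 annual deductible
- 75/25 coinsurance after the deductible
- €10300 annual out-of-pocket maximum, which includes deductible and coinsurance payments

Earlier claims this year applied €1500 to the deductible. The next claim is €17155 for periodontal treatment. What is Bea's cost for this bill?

€6313.75

€1500 of the €4200 deductible is already met, leaving €2700.
That leaves €17155 − €2700 = €14455 for coinsurance.
Patient's 25% share of €14455 is €3613.75.
That puts the patient's cost at €2700 + €3613.75 = €6313.75 before any cap.
Total out-of-pocket so far would be €1500 + €6313.75 = €7813.75, below the €10300 cap — no reduction.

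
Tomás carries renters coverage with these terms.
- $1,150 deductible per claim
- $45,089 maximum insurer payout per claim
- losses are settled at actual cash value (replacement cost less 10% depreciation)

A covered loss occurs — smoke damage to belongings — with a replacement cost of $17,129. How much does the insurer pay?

$14,266.10

Depreciate 10%: the covered value is $17,129 × 0.9 = $15,416.10.
After the deductible, $15,416.10 − $1,150 = $14,266.10 remains.
$14,266.10 is within the $45,089 limit, so the insurer pays $14,266.10.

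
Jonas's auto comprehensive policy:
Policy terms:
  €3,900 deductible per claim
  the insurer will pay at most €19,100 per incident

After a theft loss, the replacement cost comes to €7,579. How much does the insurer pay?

€3,679

After the deductible, €7,579 − €3,900 = €3,679 remains.
€3,679 is within the €19,100 limit, so the insurer pays €3,679.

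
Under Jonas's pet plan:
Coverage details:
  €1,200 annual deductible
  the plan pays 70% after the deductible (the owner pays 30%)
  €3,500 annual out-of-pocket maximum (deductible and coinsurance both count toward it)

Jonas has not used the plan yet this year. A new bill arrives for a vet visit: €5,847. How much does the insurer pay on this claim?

€3,252.90

The full €1,200 deductible is still open; €1,200 of this bill applies to it.
After the €1,200 deductible portion, €5,847 − €1,200 = €4,647 is subject to coinsurance.
Coinsurance: €4,647 × 30% = €1,394.10.
So the owner owes €1,200 + €1,394.10 = €2,594.10 before any cap.
Total out-of-pocket so far would be €0 + €2,594.10 = €2,594.10, below the €3,500 cap — no reduction.
Insurer pays the balance: €5,847 − €2,594.10 = €3,252.90.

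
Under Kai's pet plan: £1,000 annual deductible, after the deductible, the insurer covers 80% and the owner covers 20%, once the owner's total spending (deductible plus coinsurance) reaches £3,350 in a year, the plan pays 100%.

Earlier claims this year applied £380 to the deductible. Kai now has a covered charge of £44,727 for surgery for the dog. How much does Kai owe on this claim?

Remaining deductible: £1,000 − £380 = £620.
After the £620 deductible portion, £44,727 − £620 = £44,107 is subject to coinsurance.
Owner's 20% share of £44,107 is £8,821.40.
Owner responsibility before any cap: £620 + £8,821.40 = £9,441.40.
Year-to-date out-of-pocket would reach £380 + £9,441.40 = £9,821.40, above the £3,350 maximum, so the owner pays only £3,350 − £380 = £2,970.

£2,970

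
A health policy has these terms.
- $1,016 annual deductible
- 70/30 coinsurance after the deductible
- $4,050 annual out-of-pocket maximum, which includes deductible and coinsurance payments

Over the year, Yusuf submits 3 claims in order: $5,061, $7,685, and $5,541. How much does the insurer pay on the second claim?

Bill 1, $5,061: deductible takes $1,016, $4,045 remains; 30% of $4,045 = $1,213.50. Cost to patient: $2,229.50. OOP to date $2,229.50. Plan pays $5,061 − $2,229.50 = $2,831.50.
Bill 2, $7,685: deductible already satisfied, so patient's share is 30% × $7,685 = $2,305.50. That would push OOP to $4,535, over the $4,050 cap, so patient pays $4,050 − $2,229.50 = $1,820.50. Insurer: $7,685 − $1,820.50 = $5,864.50.

$5,864.50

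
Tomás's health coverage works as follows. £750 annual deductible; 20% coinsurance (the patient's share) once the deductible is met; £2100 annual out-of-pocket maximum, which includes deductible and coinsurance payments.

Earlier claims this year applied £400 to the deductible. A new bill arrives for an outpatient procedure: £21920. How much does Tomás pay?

£1700

£400 of the £750 deductible is already met, leaving £350.
The remaining £21570 (= £21920 − £350) moves to coinsurance.
20% of £21570 = £4314 falls to the patient.
Patient responsibility before any cap: £350 + £4314 = £4664.
Adding £4664 to the £400 already spent would give £5064, which exceeds the £2100 cap; the patient pays just £2100 − £400 = £1700.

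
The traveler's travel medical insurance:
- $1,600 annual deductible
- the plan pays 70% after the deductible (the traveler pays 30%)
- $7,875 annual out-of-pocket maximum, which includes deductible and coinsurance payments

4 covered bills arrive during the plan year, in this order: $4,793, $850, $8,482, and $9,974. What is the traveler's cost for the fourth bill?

$2,517.50

Claim 1 ($4,793): $1,600 to deductible, leaving $3,193; traveler's 30% is $957.90. Traveler pays $2,557.90; OOP now $2,557.90.
Claim 2 ($850): deductible met; 30% of $850 = $255. Traveler owes $255 (running OOP $2,812.90).
Claim 3 ($8,482): deductible met; 30% of $8,482 = $2,544.60. Traveler owes $2,544.60 (running OOP $5,357.50).
Claim 4 ($9,974): 30% coinsurance on $9,974 = $2,992.20. That would push OOP to $8,349.70, over the $7,875 cap, so traveler pays $7,875 − $5,357.50 = $2,517.50.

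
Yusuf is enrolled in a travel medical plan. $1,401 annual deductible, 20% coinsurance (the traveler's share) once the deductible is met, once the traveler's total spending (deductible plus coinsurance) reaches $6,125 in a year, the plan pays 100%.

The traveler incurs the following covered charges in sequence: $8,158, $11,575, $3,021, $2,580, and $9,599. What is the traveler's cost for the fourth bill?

Claim 1 — $8,158: deductible takes $1,401, $6,757 remains; 20% of $6,757 = $1,351.40. Cost to traveler: $2,752.40. OOP to date $2,752.40.
Claim 2 — $11,575: 20% coinsurance on $11,575 = $2,315. Traveler owes $2,315 (running OOP $5,067.40).
Claim 3 — $3,021: deductible already satisfied, so traveler's share is 20% × $3,021 = $604.20. Cost to traveler: $604.20. OOP to date $5,671.60.
Claim 4 — $2,580: deductible met; 20% of $2,580 = $516. Adding that to $5,671.60 gives $6,187.60, past the $6,125 cap; traveler pays only $6,125 − $5,671.60 = $453.40.

$453.40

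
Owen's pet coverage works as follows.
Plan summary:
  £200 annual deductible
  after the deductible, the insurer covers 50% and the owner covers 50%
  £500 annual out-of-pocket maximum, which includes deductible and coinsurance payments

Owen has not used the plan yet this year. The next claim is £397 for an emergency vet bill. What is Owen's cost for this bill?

Nothing has been paid toward the £200 deductible, so the first £200 of this charge is applied there.
The remaining £197 (= £397 − £200) moves to coinsurance.
Owner's 50% share of £197 is £98.50.
So the owner owes £200 + £98.50 = £298.50 before any cap.
Year-to-date out-of-pocket becomes £0 + £298.50 = £298.50, still under the £500 maximum, so no cap applies.

£298.50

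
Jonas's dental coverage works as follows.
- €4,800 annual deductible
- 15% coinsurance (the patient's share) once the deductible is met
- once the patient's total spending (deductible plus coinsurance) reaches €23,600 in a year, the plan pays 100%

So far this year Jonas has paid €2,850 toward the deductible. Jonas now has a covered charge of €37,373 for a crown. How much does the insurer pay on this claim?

€30,109.55

Remaining deductible: €4,800 − €2,850 = €1,950.
That leaves €37,373 − €1,950 = €35,423 for coinsurance.
Coinsurance: €35,423 × 15% = €5,313.45.
That puts the patient's cost at €1,950 + €5,313.45 = €7,263.45 before any cap.
Cumulative spending €2,850 + €7,263.45 = €10,113.45 stays under the €23,600 maximum.
The insurer covers the remainder: €37,373 − €7,263.45 = €30,109.55.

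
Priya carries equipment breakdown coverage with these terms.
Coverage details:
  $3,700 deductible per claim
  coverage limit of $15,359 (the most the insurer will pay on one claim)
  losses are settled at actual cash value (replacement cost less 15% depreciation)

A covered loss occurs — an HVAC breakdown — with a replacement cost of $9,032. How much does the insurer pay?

Actual cash value after 15% depreciation: $9,032 × 85% = $7,677.20.
Less the $3,700 deductible: $7,677.20 − $3,700 = $3,977.20.
That's under the $15,359 cap, so the insurer reimburses the full $3,977.20.

$3,977.20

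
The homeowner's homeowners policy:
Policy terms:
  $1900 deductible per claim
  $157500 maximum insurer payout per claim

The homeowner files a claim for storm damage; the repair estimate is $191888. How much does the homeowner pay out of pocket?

After the deductible, $191888 − $1900 = $189988 remains.
Since $189988 > $157500, the payout is capped at $157500.
Out of pocket: $191888 − $157500 = $34388.

$34388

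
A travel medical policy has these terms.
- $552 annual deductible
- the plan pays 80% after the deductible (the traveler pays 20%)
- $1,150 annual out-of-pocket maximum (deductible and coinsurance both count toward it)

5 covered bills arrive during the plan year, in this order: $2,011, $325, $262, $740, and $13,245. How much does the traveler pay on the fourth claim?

$148

Claim 1 — $2,011: $552 to deductible, leaving $1,459; 20% of $1,459 = $291.80. Cost to traveler: $843.80. OOP to date $843.80.
Claim 2 — $325: deductible already satisfied, so traveler's share is 20% × $325 = $65. Traveler pays $65; OOP now $908.80.
Claim 3 — $262: 20% coinsurance on $262 = $52.40. Cost to traveler: $52.40. OOP to date $961.20.
Claim 4 — $740: 20% coinsurance on $740 = $148. Cost to traveler: $148. OOP to date $1,109.20.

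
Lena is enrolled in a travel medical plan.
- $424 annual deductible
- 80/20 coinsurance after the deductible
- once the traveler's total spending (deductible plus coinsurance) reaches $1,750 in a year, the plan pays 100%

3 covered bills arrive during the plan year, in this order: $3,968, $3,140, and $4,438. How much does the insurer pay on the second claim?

Claim 1 — $3,968: deductible takes $424, $3,544 remains; coinsurance $3,544 × 20% = $708.80. Cost to traveler: $1,132.80. OOP to date $1,132.80. Plan pays $3,968 − $1,132.80 = $2,835.20.
Claim 2 — $3,140: deductible met; 20% of $3,140 = $628. Adding that to $1,132.80 gives $1,760.80, past the $1,750 cap; traveler pays only $1,750 − $1,132.80 = $617.20. Insurer: $3,140 − $617.20 = $2,522.80.

$2,522.80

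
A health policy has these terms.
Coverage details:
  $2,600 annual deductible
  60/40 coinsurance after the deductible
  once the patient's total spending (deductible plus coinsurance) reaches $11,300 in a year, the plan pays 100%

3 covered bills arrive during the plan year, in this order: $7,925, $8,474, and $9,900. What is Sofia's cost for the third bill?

$3,180.40

Bill 1, $7,925: $2,600 to deductible, leaving $5,325; coinsurance $5,325 × 40% = $2,130. Patient pays $4,730; OOP now $4,730.
Bill 2, $8,474: 40% coinsurance on $8,474 = $3,389.60. Cost to patient: $3,389.60. OOP to date $8,119.60.
Bill 3, $9,900: deductible met; 40% of $9,900 = $3,960. Adding that to $8,119.60 gives $12,079.60, past the $11,300 cap; patient pays only $11,300 − $8,119.60 = $3,180.40.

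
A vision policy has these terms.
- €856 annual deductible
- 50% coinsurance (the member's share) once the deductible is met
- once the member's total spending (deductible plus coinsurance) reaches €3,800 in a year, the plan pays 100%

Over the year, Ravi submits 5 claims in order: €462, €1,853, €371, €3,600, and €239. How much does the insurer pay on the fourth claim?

Claim 1 (€462): fully absorbed by the deductible. Member owes €462 (running OOP €462). Insurer: €462 − €462 = €0.
Claim 2 (€1,853): €394 to deductible, leaving €1,459; 50% of €1,459 = €729.50. Cost to member: €1,123.50. OOP to date €1,585.50. Plan pays €1,853 − €1,123.50 = €729.50.
Claim 3 (€371): deductible met; 50% of €371 = €185.50. Cost to member: €185.50. OOP to date €1,771. Insurer: €371 − €185.50 = €185.50.
Claim 4 (€3,600): deductible met; 50% of €3,600 = €1,800. Member pays €1,800; OOP now €3,571. Plan pays €3,600 − €1,800 = €1,800.

€1,800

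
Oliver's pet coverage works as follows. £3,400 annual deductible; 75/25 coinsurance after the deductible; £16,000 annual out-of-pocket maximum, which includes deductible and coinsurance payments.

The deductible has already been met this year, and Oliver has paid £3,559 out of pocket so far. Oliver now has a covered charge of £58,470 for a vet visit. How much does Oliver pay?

The deductible is already satisfied, so the full bill goes to coinsurance.
Coinsurance: £58,470 × 25% = £14,617.50.
Adding £14,617.50 to the £3,559 already spent would give £18,176.50, which exceeds the £16,000 cap; the owner pays just £16,000 − £3,559 = £12,441.

£12,441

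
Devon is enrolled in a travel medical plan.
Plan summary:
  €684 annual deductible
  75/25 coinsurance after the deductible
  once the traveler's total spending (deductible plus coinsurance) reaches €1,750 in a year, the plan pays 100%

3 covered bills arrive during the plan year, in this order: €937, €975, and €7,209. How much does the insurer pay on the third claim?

#1 (€937): €684 to deductible, leaving €253; 25% of €253 = €63.25. Traveler pays €747.25; OOP now €747.25. Insurer: €937 − €747.25 = €189.75.
#2 (€975): deductible met; 25% of €975 = €243.75. Traveler owes €243.75 (running OOP €991). Insurer: €975 − €243.75 = €731.25.
#3 (€7,209): deductible already satisfied, so traveler's share is 25% × €7,209 = €1,802.25. That would push OOP to €2,793.25, over the €1,750 cap, so traveler pays €1,750 − €991 = €759. Plan pays €7,209 − €759 = €6,450.

€6,450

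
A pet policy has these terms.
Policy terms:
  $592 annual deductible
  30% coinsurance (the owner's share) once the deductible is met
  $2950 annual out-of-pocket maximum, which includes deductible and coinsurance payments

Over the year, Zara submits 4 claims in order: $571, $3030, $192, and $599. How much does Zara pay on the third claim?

$57.60

#1 ($571): fully absorbed by the deductible. Cost to owner: $571. OOP to date $571.
#2 ($3030): $21 finishes the deductible; $3009 goes to coinsurance; owner's 30% is $902.70. Owner owes $923.70 (running OOP $1494.70).
#3 ($192): deductible already satisfied, so owner's share is 30% × $192 = $57.60. Owner owes $57.60 (running OOP $1552.30).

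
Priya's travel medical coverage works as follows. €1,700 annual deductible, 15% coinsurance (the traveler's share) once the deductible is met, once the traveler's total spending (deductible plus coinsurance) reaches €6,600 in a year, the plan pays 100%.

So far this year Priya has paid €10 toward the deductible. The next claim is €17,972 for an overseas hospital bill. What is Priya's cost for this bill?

€4,132.30

Remaining deductible: €1,700 − €10 = €1,690.
The remaining €16,282 (= €17,972 − €1,690) moves to coinsurance.
Coinsurance: €16,282 × 15% = €2,442.30.
So the traveler owes €1,690 + €2,442.30 = €4,132.30 before any cap.
Year-to-date out-of-pocket becomes €10 + €4,132.30 = €4,142.30, still under the €6,600 maximum, so no cap applies.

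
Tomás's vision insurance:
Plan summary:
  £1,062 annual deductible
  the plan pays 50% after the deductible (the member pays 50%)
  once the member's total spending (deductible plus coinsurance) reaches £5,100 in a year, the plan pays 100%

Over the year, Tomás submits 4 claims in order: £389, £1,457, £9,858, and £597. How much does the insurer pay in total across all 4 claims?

£7,201

Bill 1, £389: fully absorbed by the deductible. Member owes £389 (running OOP £389). Plan pays £389 − £389 = £0.
Bill 2, £1,457: deductible takes £673, £784 remains; member's 50% is £392. Member owes £1,065 (running OOP £1,454). Insurer: £1,457 − £1,065 = £392.
Bill 3, £9,858: 50% coinsurance on £9,858 = £4,929. OOP would hit £6,383 > £5,100, so the cap limits the member to £5,100 − £1,454 = £3,646. Plan pays £9,858 − £3,646 = £6,212.
Bill 4, £597: deductible met; 50% of £597 = £298.50. OOP would hit £5,398.50 > £5,100, so the cap limits the member to £5,100 − £5,100 = £0. Plan pays £597 − £0 = £597.
Insurer total = bills − member's total = £12,301 − £5,100 = £7,201.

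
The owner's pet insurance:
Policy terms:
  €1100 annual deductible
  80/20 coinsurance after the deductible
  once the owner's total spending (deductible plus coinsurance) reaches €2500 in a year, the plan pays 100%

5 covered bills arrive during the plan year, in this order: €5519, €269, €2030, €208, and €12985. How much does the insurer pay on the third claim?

#1 (€5519): deductible takes €1100, €4419 remains; coinsurance €4419 × 20% = €883.80. Owner owes €1983.80 (running OOP €1983.80). Insurer: €5519 − €1983.80 = €3535.20.
#2 (€269): deductible already satisfied, so owner's share is 20% × €269 = €53.80. Owner pays €53.80; OOP now €2037.60. Plan pays €269 − €53.80 = €215.20.
#3 (€2030): deductible already satisfied, so owner's share is 20% × €2030 = €406. Cost to owner: €406. OOP to date €2443.60. Insurer: €2030 − €406 = €1624.

€1624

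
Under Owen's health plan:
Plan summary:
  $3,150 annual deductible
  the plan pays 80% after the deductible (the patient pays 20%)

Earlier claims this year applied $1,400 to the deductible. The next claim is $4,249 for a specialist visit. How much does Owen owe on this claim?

$2,249.80

$1,400 of the $3,150 deductible is already met, leaving $1,750.
The remaining $2,499 (= $4,249 − $1,750) moves to coinsurance.
Patient's 20% share of $2,499 is $499.80.
Patient responsibility: $1,750 + $499.80 = $2,249.80.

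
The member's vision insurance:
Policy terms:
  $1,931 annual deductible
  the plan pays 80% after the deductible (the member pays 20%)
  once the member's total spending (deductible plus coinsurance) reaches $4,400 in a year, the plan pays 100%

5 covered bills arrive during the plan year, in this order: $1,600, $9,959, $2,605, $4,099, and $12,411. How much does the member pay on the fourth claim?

#1 ($1,600): entire amount goes to the deductible. Member pays $1,600; OOP now $1,600.
#2 ($9,959): $331 to deductible, leaving $9,628; 20% of $9,628 = $1,925.60. Cost to member: $2,256.60. OOP to date $3,856.60.
#3 ($2,605): deductible met; 20% of $2,605 = $521. Member pays $521; OOP now $4,377.60.
#4 ($4,099): deductible met; 20% of $4,099 = $819.80. OOP would hit $5,197.40 > $4,400, so the cap limits the member to $4,400 − $4,377.60 = $22.40.

$22.40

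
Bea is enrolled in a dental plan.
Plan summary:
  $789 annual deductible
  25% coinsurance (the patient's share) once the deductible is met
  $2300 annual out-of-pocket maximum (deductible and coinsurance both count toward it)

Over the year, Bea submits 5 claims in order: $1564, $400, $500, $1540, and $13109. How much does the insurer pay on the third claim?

#1 ($1564): deductible takes $789, $775 remains; 25% of $775 = $193.75. Cost to patient: $982.75. OOP to date $982.75. Insurer: $1564 − $982.75 = $581.25.
#2 ($400): deductible met; 25% of $400 = $100. Patient pays $100; OOP now $1082.75. Plan pays $400 − $100 = $300.
#3 ($500): 25% coinsurance on $500 = $125. Patient pays $125; OOP now $1207.75. Plan pays $500 − $125 = $375.

$375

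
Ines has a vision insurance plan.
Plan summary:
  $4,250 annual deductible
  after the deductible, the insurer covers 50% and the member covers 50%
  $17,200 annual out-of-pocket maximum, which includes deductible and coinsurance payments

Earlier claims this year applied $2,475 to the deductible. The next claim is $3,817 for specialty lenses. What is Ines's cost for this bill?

Remaining deductible: $4,250 − $2,475 = $1,775.
After the $1,775 deductible portion, $3,817 − $1,775 = $2,042 is subject to coinsurance.
Member's 50% share of $2,042 is $1,021.
So the member owes $1,775 + $1,021 = $2,796 before any cap.
Year-to-date out-of-pocket becomes $2,475 + $2,796 = $5,271, still under the $17,200 maximum, so no cap applies.

$2,796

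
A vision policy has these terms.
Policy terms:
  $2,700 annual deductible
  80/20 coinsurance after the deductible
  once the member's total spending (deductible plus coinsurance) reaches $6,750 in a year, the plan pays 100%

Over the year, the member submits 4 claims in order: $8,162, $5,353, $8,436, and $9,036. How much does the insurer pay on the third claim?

$6,748.80

#1 ($8,162): $2,700 finishes the deductible; $5,462 goes to coinsurance; coinsurance $5,462 × 20% = $1,092.40. Cost to member: $3,792.40. OOP to date $3,792.40. Plan pays $8,162 − $3,792.40 = $4,369.60.
#2 ($5,353): deductible already satisfied, so member's share is 20% × $5,353 = $1,070.60. Member pays $1,070.60; OOP now $4,863. Plan pays $5,353 − $1,070.60 = $4,282.40.
#3 ($8,436): 20% coinsurance on $8,436 = $1,687.20. Cost to member: $1,687.20. OOP to date $6,550.20. Insurer: $8,436 − $1,687.20 = $6,748.80.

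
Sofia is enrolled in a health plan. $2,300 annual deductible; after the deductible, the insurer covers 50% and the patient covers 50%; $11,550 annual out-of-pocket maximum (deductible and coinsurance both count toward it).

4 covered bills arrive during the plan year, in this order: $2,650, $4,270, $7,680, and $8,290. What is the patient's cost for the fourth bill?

$3,100

#1 ($2,650): deductible takes $2,300, $350 remains; patient's 50% is $175. Patient pays $2,475; OOP now $2,475.
#2 ($4,270): 50% coinsurance on $4,270 = $2,135. Patient pays $2,135; OOP now $4,610.
#3 ($7,680): 50% coinsurance on $7,680 = $3,840. Cost to patient: $3,840. OOP to date $8,450.
#4 ($8,290): deductible met; 50% of $8,290 = $4,145. Adding that to $8,450 gives $12,595, past the $11,550 cap; patient pays only $11,550 − $8,450 = $3,100.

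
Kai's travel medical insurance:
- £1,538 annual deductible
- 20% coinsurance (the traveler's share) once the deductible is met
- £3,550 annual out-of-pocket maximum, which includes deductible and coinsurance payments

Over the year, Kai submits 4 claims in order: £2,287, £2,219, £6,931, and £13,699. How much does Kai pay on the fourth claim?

£32.20

Claim 1 — £2,287: £1,538 to deductible, leaving £749; coinsurance £749 × 20% = £149.80. Cost to traveler: £1,687.80. OOP to date £1,687.80.
Claim 2 — £2,219: deductible already satisfied, so traveler's share is 20% × £2,219 = £443.80. Traveler pays £443.80; OOP now £2,131.60.
Claim 3 — £6,931: deductible already satisfied, so traveler's share is 20% × £6,931 = £1,386.20. Traveler owes £1,386.20 (running OOP £3,517.80).
Claim 4 — £13,699: deductible met; 20% of £13,699 = £2,739.80. That would push OOP to £6,257.60, over the £3,550 cap, so traveler pays £3,550 − £3,517.80 = £32.20.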